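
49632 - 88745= - 39113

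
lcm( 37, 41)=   1517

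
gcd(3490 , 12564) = 698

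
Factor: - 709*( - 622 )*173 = 76292654 = 2^1*173^1*311^1*709^1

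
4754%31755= 4754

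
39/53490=13/17830 = 0.00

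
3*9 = 27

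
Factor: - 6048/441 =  - 96/7 = -2^5*3^1 * 7^ ( - 1)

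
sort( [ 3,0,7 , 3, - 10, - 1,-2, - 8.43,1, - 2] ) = [ - 10,  -  8.43, - 2,-2, - 1,0,1,3, 3, 7] 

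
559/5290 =559/5290 = 0.11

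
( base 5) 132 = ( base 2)101010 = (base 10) 42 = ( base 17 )28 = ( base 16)2A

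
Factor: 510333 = 3^1*170111^1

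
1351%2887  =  1351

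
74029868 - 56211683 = 17818185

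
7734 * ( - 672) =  - 5197248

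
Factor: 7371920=2^4*5^1*43^1 * 2143^1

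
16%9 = 7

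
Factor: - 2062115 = -5^1*11^1*37493^1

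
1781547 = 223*7989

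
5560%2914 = 2646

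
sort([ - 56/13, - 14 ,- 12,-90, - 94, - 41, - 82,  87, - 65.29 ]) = [ - 94, - 90, - 82,- 65.29 , - 41, - 14, - 12,-56/13, 87 ] 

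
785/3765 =157/753= 0.21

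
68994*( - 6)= - 413964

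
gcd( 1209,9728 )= 1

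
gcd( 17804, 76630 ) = 2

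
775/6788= 775/6788 = 0.11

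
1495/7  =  213+4/7  =  213.57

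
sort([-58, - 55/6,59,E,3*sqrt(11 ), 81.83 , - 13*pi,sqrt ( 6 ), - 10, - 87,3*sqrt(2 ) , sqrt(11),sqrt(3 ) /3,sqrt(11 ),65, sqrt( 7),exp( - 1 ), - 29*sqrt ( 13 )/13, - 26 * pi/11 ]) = [ - 87 ,  -  58, - 13*pi,  -  10, - 55/6, -29*  sqrt(13 ) /13 , - 26 * pi/11,exp (-1),sqrt(3)/3,sqrt (6),sqrt(7 ), E,sqrt(11), sqrt (11 )  ,  3*sqrt(2 ), 3*sqrt( 11),  59, 65 , 81.83] 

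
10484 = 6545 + 3939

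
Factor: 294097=31^1*53^1*179^1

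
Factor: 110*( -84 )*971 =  - 2^3*3^1*5^1*7^1 * 11^1*971^1 =-8972040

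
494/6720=247/3360 = 0.07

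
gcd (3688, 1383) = 461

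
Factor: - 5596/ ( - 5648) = 1399/1412 = 2^( -2 )*353^(-1) * 1399^1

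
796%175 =96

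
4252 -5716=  - 1464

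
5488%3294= 2194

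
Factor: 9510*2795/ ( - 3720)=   - 2^( - 2)*5^1*13^1*31^(-1)*43^1*317^1 = - 886015/124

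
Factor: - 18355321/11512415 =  - 5^( - 1 )*47^( - 1)*103^1 *48989^( - 1)*178207^1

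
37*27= 999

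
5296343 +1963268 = 7259611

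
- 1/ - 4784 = 1/4784 = 0.00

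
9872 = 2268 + 7604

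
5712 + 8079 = 13791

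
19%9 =1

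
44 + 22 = 66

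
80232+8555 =88787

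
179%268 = 179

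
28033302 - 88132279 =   -  60098977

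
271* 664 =179944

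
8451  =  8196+255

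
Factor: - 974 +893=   -  3^4 = - 81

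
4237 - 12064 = - 7827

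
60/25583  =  60/25583 = 0.00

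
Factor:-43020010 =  - 2^1 * 5^1  *  11^1 * 103^1*3797^1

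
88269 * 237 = 20919753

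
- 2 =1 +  - 3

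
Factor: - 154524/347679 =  - 2^2*3^( - 2 ) = - 4/9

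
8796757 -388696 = 8408061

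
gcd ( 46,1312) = 2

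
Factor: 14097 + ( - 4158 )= 3^1* 3313^1 = 9939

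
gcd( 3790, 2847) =1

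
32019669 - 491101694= - 459082025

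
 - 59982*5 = -299910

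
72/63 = 8/7 = 1.14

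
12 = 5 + 7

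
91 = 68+23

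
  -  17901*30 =-537030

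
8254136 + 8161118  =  16415254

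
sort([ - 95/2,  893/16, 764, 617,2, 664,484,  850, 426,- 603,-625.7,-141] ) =[  -  625.7, -603, - 141,-95/2,2,893/16, 426, 484, 617,  664, 764, 850]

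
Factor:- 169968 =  - 2^4*3^1*3541^1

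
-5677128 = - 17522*324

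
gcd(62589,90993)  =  3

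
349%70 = 69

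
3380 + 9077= 12457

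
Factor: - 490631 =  - 490631^1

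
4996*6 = 29976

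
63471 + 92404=155875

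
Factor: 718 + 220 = 2^1*7^1*67^1 = 938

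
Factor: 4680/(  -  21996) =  - 10/47=-2^1*5^1*47^( - 1) 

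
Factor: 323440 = 2^4*5^1*13^1*311^1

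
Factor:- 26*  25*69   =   - 44850  =  - 2^1 * 3^1 * 5^2* 13^1 * 23^1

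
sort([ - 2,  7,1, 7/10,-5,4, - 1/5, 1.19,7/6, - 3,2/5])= [-5, - 3, - 2, - 1/5,2/5, 7/10, 1,7/6, 1.19, 4, 7 ] 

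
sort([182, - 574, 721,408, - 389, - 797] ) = [ - 797,- 574, - 389,182,408,721]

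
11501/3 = 11501/3 = 3833.67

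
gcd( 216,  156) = 12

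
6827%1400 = 1227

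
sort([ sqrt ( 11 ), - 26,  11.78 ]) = [ - 26,sqrt( 11 ) , 11.78] 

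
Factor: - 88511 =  - 61^1*1451^1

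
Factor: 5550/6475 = 6/7 = 2^1* 3^1*7^( - 1)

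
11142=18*619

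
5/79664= 5/79664 = 0.00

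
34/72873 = 34/72873 = 0.00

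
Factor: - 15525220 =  - 2^2 * 5^1*241^1*3221^1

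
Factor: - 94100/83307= - 2^2*3^ ( - 1)*5^2*7^( - 1)*941^1*3967^(-1)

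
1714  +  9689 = 11403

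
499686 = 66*7571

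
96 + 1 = 97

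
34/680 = 1/20=0.05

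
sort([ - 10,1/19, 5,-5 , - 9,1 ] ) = [ - 10, -9, -5,1/19,1,5]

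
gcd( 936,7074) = 18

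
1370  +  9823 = 11193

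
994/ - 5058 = - 1 + 2032/2529 = - 0.20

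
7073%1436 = 1329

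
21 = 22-1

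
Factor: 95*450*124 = 2^3*3^2*5^3*19^1*31^1 = 5301000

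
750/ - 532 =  - 2+ 157/266 = - 1.41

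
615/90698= 615/90698= 0.01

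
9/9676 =9/9676 = 0.00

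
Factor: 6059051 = 23^1*263437^1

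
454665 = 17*26745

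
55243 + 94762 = 150005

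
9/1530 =1/170 = 0.01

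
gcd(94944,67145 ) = 1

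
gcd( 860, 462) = 2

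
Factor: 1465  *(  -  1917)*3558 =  -9992304990 = -  2^1*3^4*5^1*71^1*293^1*593^1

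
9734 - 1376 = 8358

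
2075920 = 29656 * 70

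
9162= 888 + 8274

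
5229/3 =1743  =  1743.00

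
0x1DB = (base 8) 733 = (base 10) 475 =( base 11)3a2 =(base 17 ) 1AG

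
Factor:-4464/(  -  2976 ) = 3/2 = 2^(-1)* 3^1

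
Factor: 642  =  2^1* 3^1 * 107^1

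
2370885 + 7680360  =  10051245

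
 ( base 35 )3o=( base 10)129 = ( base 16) 81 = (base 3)11210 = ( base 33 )3u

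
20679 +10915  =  31594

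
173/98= 1  +  75/98  =  1.77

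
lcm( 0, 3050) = 0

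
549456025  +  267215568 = 816671593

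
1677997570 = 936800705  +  741196865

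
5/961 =5/961 = 0.01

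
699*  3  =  2097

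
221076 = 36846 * 6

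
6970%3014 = 942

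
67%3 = 1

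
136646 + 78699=215345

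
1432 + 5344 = 6776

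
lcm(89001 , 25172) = 2492028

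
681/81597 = 227/27199 = 0.01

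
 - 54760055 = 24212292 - 78972347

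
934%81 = 43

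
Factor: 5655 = 3^1 * 5^1*13^1 * 29^1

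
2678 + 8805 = 11483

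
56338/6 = 28169/3 = 9389.67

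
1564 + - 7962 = -6398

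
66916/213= 314+34/213 = 314.16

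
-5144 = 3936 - 9080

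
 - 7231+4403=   -  2828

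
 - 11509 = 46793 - 58302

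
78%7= 1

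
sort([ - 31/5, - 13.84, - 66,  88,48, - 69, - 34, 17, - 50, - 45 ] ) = [- 69, - 66, - 50,-45, - 34, - 13.84, - 31/5,17,48,88 ] 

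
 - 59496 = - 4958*12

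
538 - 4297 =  - 3759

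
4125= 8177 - 4052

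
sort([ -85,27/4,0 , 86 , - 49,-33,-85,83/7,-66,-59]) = [ - 85, -85, - 66,  -  59,-49, - 33, 0,27/4,83/7,86]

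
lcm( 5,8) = 40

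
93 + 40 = 133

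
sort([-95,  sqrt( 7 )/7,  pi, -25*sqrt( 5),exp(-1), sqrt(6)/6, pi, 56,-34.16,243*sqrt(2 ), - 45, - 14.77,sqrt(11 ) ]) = [ - 95 , - 25*sqrt( 5 ), - 45,  -  34.16,  -  14.77,exp( - 1 ) , sqrt( 7) /7, sqrt( 6)/6, pi , pi, sqrt(11),56, 243 * sqrt(2 ) ] 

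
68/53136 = 17/13284 = 0.00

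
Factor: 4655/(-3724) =- 2^ ( - 2)*5^1 =-5/4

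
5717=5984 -267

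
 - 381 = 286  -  667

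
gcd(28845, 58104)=9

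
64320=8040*8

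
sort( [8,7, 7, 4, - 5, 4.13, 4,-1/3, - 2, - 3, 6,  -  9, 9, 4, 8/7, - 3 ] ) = [-9, - 5,-3, - 3, - 2,- 1/3,  8/7, 4, 4,4  ,  4.13,6, 7, 7,8, 9 ]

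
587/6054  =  587/6054=0.10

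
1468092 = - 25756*( -57)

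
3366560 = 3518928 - 152368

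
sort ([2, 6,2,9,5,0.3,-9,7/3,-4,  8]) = [-9,-4,0.3,  2 , 2,7/3,  5,6,8,9 ]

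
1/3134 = 1/3134  =  0.00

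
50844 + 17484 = 68328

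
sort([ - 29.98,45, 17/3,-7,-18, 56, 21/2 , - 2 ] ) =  [ - 29.98 , - 18 , -7, - 2  ,  17/3, 21/2  ,  45,  56]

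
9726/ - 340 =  - 4863/170 = - 28.61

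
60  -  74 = - 14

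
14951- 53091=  - 38140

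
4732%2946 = 1786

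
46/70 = 23/35 =0.66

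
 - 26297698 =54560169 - 80857867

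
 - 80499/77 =-80499/77 = - 1045.44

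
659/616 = 1+43/616 = 1.07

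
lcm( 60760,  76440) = 2369640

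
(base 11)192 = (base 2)11011110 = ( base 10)222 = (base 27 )86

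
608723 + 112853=721576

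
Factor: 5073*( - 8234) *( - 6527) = 2^1*3^1*19^1*23^1*61^1*89^1*107^1 * 179^1=272639852214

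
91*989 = 89999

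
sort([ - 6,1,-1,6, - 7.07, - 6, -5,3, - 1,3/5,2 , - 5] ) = [-7.07, - 6, - 6, - 5,- 5,- 1,-1, 3/5,1 , 2, 3,6]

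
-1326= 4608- 5934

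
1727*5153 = 8899231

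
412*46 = 18952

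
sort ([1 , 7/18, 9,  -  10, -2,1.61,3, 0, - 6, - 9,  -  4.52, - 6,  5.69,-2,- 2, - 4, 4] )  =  [  -  10, - 9,  -  6, - 6 ,  -  4.52 , - 4, - 2, - 2, - 2, 0, 7/18 , 1,1.61,3 , 4 , 5.69, 9 ]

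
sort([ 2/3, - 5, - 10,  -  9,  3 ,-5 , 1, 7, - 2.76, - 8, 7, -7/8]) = [-10, - 9 ,-8, - 5, - 5, - 2.76,-7/8,  2/3,  1,3,7, 7] 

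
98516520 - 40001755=58514765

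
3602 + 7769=11371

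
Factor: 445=5^1*89^1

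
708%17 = 11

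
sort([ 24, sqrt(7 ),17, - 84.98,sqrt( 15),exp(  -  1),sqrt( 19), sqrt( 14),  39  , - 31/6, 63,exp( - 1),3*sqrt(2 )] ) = [ - 84.98 , -31/6, exp( - 1 ),exp(-1),sqrt(7),sqrt ( 14), sqrt( 15),3*sqrt ( 2),  sqrt(19 ),  17, 24,39, 63] 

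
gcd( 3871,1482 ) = 1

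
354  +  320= 674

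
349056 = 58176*6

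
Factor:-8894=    - 2^1*4447^1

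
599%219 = 161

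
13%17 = 13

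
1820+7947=9767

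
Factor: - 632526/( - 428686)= 316263/214343 = 3^1*47^1*103^ ( - 1 ) *2081^( - 1 )*2243^1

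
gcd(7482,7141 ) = 1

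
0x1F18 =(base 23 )f12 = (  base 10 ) 7960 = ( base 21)I11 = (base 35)6HF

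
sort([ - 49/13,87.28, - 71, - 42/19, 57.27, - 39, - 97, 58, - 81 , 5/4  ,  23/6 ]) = [ -97, - 81, - 71, - 39, - 49/13, - 42/19 , 5/4, 23/6, 57.27 , 58, 87.28 ]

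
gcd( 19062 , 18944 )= 2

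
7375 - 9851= - 2476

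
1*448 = 448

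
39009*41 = 1599369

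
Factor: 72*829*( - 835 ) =-2^3*3^2*5^1*167^1*829^1=- 49839480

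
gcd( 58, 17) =1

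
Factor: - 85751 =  - 85751^1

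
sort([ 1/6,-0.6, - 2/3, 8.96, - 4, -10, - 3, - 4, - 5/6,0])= [ - 10, - 4, - 4 , - 3, - 5/6,-2/3, - 0.6, 0, 1/6,8.96]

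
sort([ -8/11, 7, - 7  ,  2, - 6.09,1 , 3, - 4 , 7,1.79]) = [ - 7, - 6.09,-4, - 8/11, 1,1.79, 2, 3, 7,7]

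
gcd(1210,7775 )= 5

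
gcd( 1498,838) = 2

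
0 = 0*393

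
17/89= 17/89  =  0.19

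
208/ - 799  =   - 208/799 = -0.26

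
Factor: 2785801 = 199^1* 13999^1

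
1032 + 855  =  1887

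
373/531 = 373/531  =  0.70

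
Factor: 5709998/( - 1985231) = - 2^1 * 7^1*71^ ( - 1)*27961^ (-1)*407857^1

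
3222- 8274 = -5052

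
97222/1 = 97222 = 97222.00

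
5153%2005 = 1143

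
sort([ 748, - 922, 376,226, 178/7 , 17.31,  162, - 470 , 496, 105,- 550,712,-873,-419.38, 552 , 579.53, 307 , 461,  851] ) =[ - 922,  -  873, - 550, - 470 , - 419.38,17.31,  178/7,105,  162,226, 307, 376,461,496, 552, 579.53, 712, 748, 851]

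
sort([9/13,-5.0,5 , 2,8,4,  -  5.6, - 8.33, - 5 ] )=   [- 8.33,  -  5.6, - 5.0, - 5,9/13,2,4,5, 8 ] 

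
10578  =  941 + 9637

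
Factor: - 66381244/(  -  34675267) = 2^2 * 11^ (-1)*31^( - 1)*61^( - 1) * 1667^(-1) * 16595311^1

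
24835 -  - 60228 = 85063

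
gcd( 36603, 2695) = 49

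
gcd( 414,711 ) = 9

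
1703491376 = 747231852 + 956259524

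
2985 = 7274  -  4289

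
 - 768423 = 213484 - 981907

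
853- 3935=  - 3082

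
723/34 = 723/34=21.26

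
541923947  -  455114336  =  86809611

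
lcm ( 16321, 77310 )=1468890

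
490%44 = 6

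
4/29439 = 4/29439 = 0.00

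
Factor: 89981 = 17^1*67^1*79^1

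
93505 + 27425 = 120930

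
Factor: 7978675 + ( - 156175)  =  2^2*3^1 * 5^4*7^1  *  149^1 = 7822500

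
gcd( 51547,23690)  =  1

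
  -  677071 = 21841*( - 31 )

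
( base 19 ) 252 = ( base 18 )299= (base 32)PJ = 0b1100110011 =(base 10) 819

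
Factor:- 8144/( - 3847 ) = 2^4*509^1*3847^( - 1) 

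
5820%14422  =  5820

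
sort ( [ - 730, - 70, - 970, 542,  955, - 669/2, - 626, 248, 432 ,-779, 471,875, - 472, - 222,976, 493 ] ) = [ - 970,-779 , - 730, - 626, - 472, - 669/2, - 222, - 70, 248, 432,471, 493,542, 875, 955, 976] 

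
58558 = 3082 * 19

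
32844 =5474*6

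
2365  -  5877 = -3512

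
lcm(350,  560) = 2800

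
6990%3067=856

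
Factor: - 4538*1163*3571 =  - 2^1*1163^1* 2269^1*3571^1 = - 18846645274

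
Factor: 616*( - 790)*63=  - 2^4*3^2*5^1*7^2*11^1*79^1  =  - 30658320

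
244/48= 5 + 1/12= 5.08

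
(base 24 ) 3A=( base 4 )1102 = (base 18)4A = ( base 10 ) 82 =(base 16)52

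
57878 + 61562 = 119440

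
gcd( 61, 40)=1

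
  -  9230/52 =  - 178 + 1/2 = - 177.50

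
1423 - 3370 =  - 1947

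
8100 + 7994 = 16094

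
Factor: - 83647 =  - 233^1*359^1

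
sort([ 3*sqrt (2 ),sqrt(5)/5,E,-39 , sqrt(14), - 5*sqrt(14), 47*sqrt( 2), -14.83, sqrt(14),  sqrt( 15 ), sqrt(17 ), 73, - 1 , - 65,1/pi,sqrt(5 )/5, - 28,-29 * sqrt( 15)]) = [-29*sqrt( 15 ),-65 ,- 39,-28,-5*sqrt(14) ,-14.83 , - 1,1/pi, sqrt(5) /5,sqrt( 5) /5, E,sqrt( 14 ),sqrt(14),  sqrt (15),sqrt( 17),3*sqrt(2),47*sqrt(2 ), 73 ] 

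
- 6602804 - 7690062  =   - 14292866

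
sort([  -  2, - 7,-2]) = [ - 7 , - 2, - 2] 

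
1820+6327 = 8147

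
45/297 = 5/33 = 0.15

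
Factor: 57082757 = 23^1*2481859^1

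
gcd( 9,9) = 9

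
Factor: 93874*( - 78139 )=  -2^1 * 11^1*17^1*251^1*78139^1=- 7335220486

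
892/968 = 223/242 = 0.92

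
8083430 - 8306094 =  - 222664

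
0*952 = 0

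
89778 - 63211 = 26567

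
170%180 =170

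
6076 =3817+2259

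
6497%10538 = 6497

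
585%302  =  283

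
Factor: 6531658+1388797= 7920455 = 5^1 * 59^1*26849^1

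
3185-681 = 2504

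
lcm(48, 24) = 48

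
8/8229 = 8/8229 = 0.00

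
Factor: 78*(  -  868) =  - 2^3*3^1*7^1*13^1 * 31^1 = - 67704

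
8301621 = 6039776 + 2261845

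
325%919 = 325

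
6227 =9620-3393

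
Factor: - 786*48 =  - 37728 = -  2^5*3^2 *131^1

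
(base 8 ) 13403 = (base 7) 23114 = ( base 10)5891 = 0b1011100000011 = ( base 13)28b2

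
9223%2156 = 599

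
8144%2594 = 362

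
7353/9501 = 2451/3167 = 0.77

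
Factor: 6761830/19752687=2^1*3^( - 3 ) * 5^1*167^1 * 307^( - 1 )*2383^( -1) * 4049^1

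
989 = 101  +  888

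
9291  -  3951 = 5340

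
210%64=18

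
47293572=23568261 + 23725311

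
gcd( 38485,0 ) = 38485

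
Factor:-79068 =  - 2^2*3^1*11^1*599^1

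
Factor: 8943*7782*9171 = 2^1*3^4*11^1*271^1 * 1019^1 * 1297^1=638250480846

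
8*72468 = 579744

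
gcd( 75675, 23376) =3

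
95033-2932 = 92101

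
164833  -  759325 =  - 594492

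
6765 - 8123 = - 1358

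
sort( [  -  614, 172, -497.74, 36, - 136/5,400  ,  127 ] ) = [-614,  -  497.74,-136/5, 36,127, 172,  400 ] 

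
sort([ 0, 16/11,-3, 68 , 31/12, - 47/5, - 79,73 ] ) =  [-79,-47/5,-3,0, 16/11,31/12, 68,73]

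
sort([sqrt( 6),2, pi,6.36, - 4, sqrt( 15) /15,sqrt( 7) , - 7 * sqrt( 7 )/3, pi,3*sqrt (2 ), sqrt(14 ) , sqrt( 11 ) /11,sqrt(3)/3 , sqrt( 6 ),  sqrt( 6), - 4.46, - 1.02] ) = [ - 7 * sqrt( 7 )/3,-4.46, -4, - 1.02,sqrt( 15)/15, sqrt( 11)/11, sqrt(3) /3 , 2,sqrt( 6 ),sqrt( 6 ),  sqrt( 6), sqrt( 7),pi,pi, sqrt(14 ), 3*sqrt( 2),6.36]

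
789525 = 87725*9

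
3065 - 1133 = 1932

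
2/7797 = 2/7797 = 0.00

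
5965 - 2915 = 3050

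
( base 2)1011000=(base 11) 80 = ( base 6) 224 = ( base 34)2k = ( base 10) 88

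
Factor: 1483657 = 7^1*181^1 *1171^1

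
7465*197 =1470605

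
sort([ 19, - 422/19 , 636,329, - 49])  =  [ - 49,  -  422/19,19,329, 636 ] 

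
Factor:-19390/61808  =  - 9695/30904 = - 2^ ( - 3 )*5^1*7^1 * 277^1*3863^( -1) 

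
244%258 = 244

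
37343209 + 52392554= 89735763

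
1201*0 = 0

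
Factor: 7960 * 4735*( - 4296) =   -  2^6*3^1*5^2*179^1 * 199^1*947^1  =  - 161918817600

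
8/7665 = 8/7665 =0.00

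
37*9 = 333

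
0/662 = 0 = 0.00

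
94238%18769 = 393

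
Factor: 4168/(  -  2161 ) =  - 2^3*521^1 * 2161^( - 1 ) 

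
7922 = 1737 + 6185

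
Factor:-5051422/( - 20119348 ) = 2^ (  -  1)*2525711^1*5029837^( - 1 )=2525711/10059674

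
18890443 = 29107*649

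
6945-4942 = 2003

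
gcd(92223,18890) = 1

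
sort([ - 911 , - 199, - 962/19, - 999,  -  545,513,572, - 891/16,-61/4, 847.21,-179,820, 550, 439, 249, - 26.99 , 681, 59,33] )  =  [ -999,-911,  -  545, - 199, - 179,-891/16, - 962/19, - 26.99, - 61/4,33,59, 249,439,513,550,572, 681,820,847.21 ] 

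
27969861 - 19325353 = 8644508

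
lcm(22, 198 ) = 198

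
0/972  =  0 = 0.00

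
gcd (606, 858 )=6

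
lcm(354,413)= 2478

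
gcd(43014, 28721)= 1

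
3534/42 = 84 + 1/7 =84.14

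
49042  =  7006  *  7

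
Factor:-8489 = -13^1*653^1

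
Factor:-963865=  - 5^1*7^1*27539^1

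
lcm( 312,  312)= 312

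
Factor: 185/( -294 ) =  - 2^( - 1 )*3^(-1 )*5^1*7^(- 2 ) * 37^1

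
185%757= 185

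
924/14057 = 924/14057 = 0.07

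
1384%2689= 1384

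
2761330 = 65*42482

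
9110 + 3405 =12515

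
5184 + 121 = 5305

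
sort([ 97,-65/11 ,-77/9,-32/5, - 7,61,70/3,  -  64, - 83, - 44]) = [ - 83, - 64,-44, - 77/9, - 7, - 32/5 , - 65/11, 70/3,  61, 97 ] 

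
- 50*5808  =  -290400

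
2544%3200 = 2544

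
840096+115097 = 955193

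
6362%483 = 83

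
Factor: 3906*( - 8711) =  - 2^1*3^2*7^1*31^2*281^1 = -  34025166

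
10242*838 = 8582796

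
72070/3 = 72070/3 = 24023.33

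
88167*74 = 6524358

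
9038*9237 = 83484006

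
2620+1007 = 3627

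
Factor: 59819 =41^1* 1459^1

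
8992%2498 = 1498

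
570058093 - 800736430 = -230678337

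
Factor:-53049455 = -5^1*2003^1*5297^1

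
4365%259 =221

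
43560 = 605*72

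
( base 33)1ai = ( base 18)47f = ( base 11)1097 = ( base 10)1437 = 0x59D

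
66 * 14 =924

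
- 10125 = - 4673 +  - 5452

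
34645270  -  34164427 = 480843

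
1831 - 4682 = - 2851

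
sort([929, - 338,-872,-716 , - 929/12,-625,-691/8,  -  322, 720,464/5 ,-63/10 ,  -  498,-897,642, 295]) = [-897,  -  872,-716,-625, - 498,  -  338 ,-322,-691/8, - 929/12 ,-63/10, 464/5,295 , 642, 720, 929 ]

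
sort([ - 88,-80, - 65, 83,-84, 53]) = [ - 88, - 84, -80,-65, 53,83]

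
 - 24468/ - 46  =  531 + 21/23 = 531.91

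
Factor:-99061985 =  - 5^1 * 11^1*461^1*3907^1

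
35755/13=2750 + 5/13= 2750.38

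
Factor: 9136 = 2^4*571^1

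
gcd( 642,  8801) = 1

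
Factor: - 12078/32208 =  - 3/8 = - 2^(  -  3 ) * 3^1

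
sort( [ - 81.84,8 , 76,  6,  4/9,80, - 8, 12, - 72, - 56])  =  [ - 81.84, - 72, - 56, - 8,4/9, 6, 8,12,76, 80]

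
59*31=1829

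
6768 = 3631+3137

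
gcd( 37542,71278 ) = 2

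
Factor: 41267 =29^1  *1423^1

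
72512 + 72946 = 145458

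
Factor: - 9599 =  - 29^1*331^1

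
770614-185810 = 584804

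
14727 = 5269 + 9458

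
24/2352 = 1/98 = 0.01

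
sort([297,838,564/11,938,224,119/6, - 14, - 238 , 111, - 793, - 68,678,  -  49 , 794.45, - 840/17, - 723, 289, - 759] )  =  [  -  793 , - 759, - 723,  -  238,-68, - 840/17, - 49, - 14,119/6 , 564/11,111,224 , 289,297, 678,794.45, 838,938]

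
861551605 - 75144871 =786406734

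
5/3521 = 5/3521=0.00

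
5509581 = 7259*759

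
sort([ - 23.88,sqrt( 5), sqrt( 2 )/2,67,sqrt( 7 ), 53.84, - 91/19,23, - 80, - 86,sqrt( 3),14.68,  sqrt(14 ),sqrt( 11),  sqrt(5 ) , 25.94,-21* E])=[ - 86, - 80 ,-21*E , - 23.88,  -  91/19,sqrt(2)/2,sqrt(3) , sqrt( 5),sqrt( 5),  sqrt( 7),sqrt(11),sqrt( 14 ), 14.68,23,25.94,  53.84 , 67]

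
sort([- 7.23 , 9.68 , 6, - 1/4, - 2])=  [ - 7.23  ,- 2, - 1/4,6,9.68]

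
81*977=79137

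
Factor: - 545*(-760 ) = 2^3 *5^2* 19^1 *109^1= 414200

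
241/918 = 241/918=0.26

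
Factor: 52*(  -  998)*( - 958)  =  2^4*13^1*479^1  *  499^1 = 49716368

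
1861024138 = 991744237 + 869279901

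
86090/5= 17218 = 17218.00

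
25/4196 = 25/4196 = 0.01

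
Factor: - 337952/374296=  - 2^2*13^ ( - 1)*61^( - 1)*179^1 = - 716/793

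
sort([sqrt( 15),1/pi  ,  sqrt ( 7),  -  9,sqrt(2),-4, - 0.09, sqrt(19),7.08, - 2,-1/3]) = [ - 9, - 4, -2, - 1/3,-0.09,1/pi,sqrt( 2), sqrt( 7),  sqrt (15),sqrt(  19),7.08 ]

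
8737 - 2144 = 6593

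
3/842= 3/842=0.00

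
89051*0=0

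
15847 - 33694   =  - 17847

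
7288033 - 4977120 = 2310913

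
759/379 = 759/379 = 2.00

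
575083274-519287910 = 55795364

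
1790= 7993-6203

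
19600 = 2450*8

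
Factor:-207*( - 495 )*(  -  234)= -23976810=- 2^1*3^6 *5^1*11^1*13^1*23^1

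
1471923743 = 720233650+751690093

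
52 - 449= - 397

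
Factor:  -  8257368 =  - 2^3*3^1*7^1*23^1*2137^1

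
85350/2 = 42675 = 42675.00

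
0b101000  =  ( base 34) 16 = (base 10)40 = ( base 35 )15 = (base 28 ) 1C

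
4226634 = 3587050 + 639584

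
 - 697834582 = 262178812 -960013394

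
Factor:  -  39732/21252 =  - 23^( - 1) *43^1 = - 43/23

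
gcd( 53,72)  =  1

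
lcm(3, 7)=21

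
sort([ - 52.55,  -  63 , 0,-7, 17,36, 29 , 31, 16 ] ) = [-63, - 52.55, - 7, 0, 16, 17,29, 31,36 ]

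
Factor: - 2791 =  -  2791^1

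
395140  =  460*859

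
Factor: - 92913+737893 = 2^2*5^1*7^1*17^1*271^1 = 644980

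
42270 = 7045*6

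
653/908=653/908 = 0.72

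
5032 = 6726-1694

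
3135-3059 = 76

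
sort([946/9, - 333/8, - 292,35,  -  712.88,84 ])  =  [-712.88,-292,-333/8,35,84,946/9 ]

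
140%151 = 140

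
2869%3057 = 2869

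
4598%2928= 1670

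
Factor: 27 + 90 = 117 = 3^2 * 13^1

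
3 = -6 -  - 9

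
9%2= 1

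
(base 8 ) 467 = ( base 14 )183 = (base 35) 8V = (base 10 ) 311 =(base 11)263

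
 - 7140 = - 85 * 84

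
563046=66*8531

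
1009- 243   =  766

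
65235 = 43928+21307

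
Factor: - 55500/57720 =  - 2^( - 1)*5^2 * 13^( - 1) = - 25/26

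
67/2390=67/2390 = 0.03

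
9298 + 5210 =14508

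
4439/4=1109 +3/4 = 1109.75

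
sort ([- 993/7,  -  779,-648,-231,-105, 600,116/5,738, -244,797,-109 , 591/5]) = [  -  779, - 648, - 244,- 231, - 993/7, - 109 , - 105,116/5,591/5,600,738,797 ] 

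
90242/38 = 45121/19 = 2374.79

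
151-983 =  - 832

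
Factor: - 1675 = -5^2 * 67^1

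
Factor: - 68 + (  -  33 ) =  - 101^1 = - 101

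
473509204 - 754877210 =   -  281368006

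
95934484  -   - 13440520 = 109375004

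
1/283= 1/283  =  0.00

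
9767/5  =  9767/5 = 1953.40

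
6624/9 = 736 = 736.00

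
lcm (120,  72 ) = 360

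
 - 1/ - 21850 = 1/21850 = 0.00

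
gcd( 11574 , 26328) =6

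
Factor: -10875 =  - 3^1*5^3*29^1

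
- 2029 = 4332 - 6361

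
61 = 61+0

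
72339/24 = 24113/8 = 3014.12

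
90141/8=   90141/8  =  11267.62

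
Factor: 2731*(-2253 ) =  - 3^1*751^1*2731^1 = - 6152943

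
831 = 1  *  831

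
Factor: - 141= - 3^1 * 47^1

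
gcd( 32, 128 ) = 32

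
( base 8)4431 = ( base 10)2329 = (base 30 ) 2HJ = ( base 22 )4HJ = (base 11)1828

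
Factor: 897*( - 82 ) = - 2^1 * 3^1*13^1*23^1*41^1 = - 73554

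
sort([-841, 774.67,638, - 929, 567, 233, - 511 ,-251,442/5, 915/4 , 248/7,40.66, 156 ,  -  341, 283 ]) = [-929,-841,  -  511,-341 ,  -  251, 248/7 , 40.66,442/5, 156, 915/4,233, 283 , 567 , 638,  774.67 ] 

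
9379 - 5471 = 3908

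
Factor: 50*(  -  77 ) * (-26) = 2^2*5^2*7^1*11^1*13^1 = 100100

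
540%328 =212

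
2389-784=1605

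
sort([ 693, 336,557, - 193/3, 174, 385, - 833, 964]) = [  -  833, - 193/3, 174, 336,385, 557, 693, 964 ]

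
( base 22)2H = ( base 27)27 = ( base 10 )61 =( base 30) 21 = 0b111101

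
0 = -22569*0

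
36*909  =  32724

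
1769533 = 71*24923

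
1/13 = 1/13 = 0.08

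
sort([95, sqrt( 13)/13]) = [sqrt( 13)/13,95 ]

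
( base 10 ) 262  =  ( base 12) 19A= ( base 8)406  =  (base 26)A2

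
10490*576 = 6042240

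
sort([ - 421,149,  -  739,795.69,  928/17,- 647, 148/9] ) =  [  -  739,  -  647, -421, 148/9,928/17 , 149,795.69] 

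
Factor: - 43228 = -2^2*101^1*107^1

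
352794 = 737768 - 384974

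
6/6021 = 2/2007  =  0.00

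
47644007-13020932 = 34623075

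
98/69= 98/69= 1.42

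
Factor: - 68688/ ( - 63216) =3^2 * 53^1 * 439^( - 1) = 477/439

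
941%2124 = 941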